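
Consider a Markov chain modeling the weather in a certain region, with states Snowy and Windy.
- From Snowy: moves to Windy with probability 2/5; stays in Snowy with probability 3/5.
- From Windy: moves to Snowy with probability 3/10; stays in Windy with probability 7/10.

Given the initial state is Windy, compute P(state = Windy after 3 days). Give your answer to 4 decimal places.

0.5830

Propagate the distribution vector 3 days from Windy.
After 0 days: (0.0000, 1.0000)
After 1 day: (0.3000, 0.7000)
After 2 days: (0.3900, 0.6100)
After 3 days: (0.4170, 0.5830)
P(in Windy after 3 days) = 0.5830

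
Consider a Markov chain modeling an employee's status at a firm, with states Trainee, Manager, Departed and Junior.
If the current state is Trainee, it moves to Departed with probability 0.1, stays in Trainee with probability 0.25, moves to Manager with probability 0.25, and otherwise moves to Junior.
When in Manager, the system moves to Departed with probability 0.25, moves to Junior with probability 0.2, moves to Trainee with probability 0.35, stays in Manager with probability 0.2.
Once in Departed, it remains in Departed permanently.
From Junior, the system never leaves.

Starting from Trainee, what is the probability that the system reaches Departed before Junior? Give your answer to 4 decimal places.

Let h(s) be the probability of absorption at Departed starting from transient state s. Then h(Departed) = 1 and h(Junior) = 0. By first-step analysis:
h(Trainee) = 0.25·h(Trainee) + 0.25·h(Manager) + 0.1·1 + 0.4·0
h(Manager) = 0.35·h(Trainee) + 0.2·h(Manager) + 0.25·1 + 0.2·0
Solving: h(Trainee) = 0.2780, h(Manager) = 0.4341.
Starting from Trainee, the probability is 0.2780.

0.2780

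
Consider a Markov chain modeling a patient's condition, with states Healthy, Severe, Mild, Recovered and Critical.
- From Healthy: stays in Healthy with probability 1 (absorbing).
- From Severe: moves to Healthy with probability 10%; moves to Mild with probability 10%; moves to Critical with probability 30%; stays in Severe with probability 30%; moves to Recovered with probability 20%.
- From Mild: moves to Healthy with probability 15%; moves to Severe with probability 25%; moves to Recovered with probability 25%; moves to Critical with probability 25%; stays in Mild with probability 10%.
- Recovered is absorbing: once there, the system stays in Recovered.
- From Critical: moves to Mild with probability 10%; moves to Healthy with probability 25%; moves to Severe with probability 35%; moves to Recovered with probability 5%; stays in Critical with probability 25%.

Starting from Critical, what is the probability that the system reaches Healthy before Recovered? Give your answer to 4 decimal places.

Let h(s) be the probability of absorption at Healthy starting from transient state s. Then h(Healthy) = 1 and h(Recovered) = 0. By first-step analysis:
h(Severe) = 0.1·1 + 0.3·h(Severe) + 0.1·h(Mild) + 0.2·0 + 0.3·h(Critical)
h(Mild) = 0.15·1 + 0.25·h(Severe) + 0.1·h(Mild) + 0.25·0 + 0.25·h(Critical)
h(Critical) = 0.25·1 + 0.35·h(Severe) + 0.1·h(Mild) + 0.05·0 + 0.25·h(Critical)
Solving: h(Severe) = 0.4747, h(Mild) = 0.4700, h(Critical) = 0.6175.
Starting from Critical, the probability is 0.6175.

0.6175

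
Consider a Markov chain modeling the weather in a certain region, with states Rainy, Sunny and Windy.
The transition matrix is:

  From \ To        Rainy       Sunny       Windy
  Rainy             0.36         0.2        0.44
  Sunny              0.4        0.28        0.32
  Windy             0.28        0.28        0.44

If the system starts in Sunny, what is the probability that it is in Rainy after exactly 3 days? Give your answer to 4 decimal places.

0.3374

Propagate the distribution vector 3 days from Sunny.
After 0 days: (0.0000, 1.0000, 0.0000)
After 1 day: (0.4000, 0.2800, 0.3200)
After 2 days: (0.3456, 0.2480, 0.4064)
After 3 days: (0.3374, 0.2524, 0.4102)
P(in Rainy after 3 days) = 0.3374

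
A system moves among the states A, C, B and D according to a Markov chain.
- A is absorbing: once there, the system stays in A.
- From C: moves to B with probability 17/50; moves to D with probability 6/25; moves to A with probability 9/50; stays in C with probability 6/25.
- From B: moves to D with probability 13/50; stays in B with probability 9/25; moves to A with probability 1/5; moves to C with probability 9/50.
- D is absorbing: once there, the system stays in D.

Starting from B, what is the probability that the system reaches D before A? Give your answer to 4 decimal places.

Let h(s) be the probability of absorption at D starting from transient state s. Then h(D) = 1 and h(A) = 0. By first-step analysis:
h(C) = 0.18·0 + 0.24·h(C) + 0.34·h(B) + 0.24·1
h(B) = 0.2·0 + 0.18·h(C) + 0.36·h(B) + 0.26·1
Solving: h(C) = 0.5691, h(B) = 0.5663.
Starting from B, the probability is 0.5663.

0.5663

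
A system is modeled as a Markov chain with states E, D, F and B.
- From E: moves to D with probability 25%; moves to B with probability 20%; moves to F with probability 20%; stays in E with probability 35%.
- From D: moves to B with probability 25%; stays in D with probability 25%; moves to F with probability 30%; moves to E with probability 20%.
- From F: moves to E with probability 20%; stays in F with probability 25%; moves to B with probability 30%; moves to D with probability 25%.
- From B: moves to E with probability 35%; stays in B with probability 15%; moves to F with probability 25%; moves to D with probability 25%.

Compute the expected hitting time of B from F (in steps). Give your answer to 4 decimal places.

Let t(s) be the expected number of steps to first reach B from state s, with t(B) = 0. Conditioning on the first step:
t(E) = 1 + 0.35·t(E) + 0.25·t(D) + 0.2·t(F)
t(D) = 1 + 0.2·t(E) + 0.25·t(D) + 0.3·t(F)
t(F) = 1 + 0.2·t(E) + 0.25·t(D) + 0.25·t(F)
Solving: t(E) = 4.2340, t(D) = 3.9777, t(F) = 3.7883.
Expected steps from F to B: 3.7883.

3.7883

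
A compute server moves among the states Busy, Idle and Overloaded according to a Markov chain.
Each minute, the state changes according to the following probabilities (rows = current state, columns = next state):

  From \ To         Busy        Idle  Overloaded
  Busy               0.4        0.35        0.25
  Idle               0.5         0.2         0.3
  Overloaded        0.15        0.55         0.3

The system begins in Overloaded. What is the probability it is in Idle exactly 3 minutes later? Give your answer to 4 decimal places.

Propagate the distribution vector 3 minutes from Overloaded.
After 0 minutes: (0.0000, 0.0000, 1.0000)
After 1 minute: (0.1500, 0.5500, 0.3000)
After 2 minutes: (0.3800, 0.3275, 0.2925)
After 3 minutes: (0.3596, 0.3594, 0.2810)
P(in Idle after 3 minutes) = 0.3594

0.3594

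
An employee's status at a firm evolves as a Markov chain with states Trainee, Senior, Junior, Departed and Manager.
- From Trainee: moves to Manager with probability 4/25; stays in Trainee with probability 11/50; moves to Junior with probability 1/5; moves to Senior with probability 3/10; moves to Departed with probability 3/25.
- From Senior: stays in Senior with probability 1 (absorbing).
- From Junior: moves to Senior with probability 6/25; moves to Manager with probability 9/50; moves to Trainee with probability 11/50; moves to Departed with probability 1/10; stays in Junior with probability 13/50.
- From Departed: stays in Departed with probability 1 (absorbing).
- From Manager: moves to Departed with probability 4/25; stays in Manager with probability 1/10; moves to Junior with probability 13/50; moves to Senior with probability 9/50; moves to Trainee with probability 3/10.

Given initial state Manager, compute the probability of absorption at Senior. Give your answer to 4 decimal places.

0.6259

Let h(s) be the probability of absorption at Senior starting from transient state s. Then h(Senior) = 1 and h(Departed) = 0. By first-step analysis:
h(Trainee) = 0.22·h(Trainee) + 0.3·1 + 0.2·h(Junior) + 0.12·0 + 0.16·h(Manager)
h(Junior) = 0.22·h(Trainee) + 0.24·1 + 0.26·h(Junior) + 0.1·0 + 0.18·h(Manager)
h(Manager) = 0.3·h(Trainee) + 0.18·1 + 0.26·h(Junior) + 0.16·0 + 0.1·h(Manager)
Solving: h(Trainee) = 0.6876, h(Junior) = 0.6810, h(Manager) = 0.6259.
Starting from Manager, the probability is 0.6259.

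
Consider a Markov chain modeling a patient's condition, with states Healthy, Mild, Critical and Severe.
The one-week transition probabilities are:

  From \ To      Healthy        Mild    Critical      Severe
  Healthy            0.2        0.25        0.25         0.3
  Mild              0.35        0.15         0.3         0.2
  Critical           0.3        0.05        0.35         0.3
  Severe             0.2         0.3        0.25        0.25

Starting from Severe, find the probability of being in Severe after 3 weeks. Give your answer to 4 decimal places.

Propagate the distribution vector 3 weeks from Severe.
After 0 weeks: (0.0000, 0.0000, 0.0000, 1.0000)
After 1 week: (0.2000, 0.3000, 0.2500, 0.2500)
After 2 weeks: (0.2700, 0.1825, 0.2900, 0.2575)
After 3 weeks: (0.2564, 0.1866, 0.2881, 0.2689)
P(in Severe after 3 weeks) = 0.2689

0.2689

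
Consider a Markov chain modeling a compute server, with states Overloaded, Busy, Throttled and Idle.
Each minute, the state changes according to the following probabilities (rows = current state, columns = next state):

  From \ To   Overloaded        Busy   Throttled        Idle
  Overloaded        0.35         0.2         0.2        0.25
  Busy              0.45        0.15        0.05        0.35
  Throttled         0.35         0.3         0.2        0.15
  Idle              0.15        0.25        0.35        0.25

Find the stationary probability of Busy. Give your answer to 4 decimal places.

Let the stationary distribution be π with π = πP and π_1 + π_2 + π_3 + π_4 = 1.
π_1 = 0.35·π_1 + 0.45·π_2 + 0.35·π_3 + 0.15·π_4
π_2 = 0.2·π_1 + 0.15·π_2 + 0.3·π_3 + 0.25·π_4
π_3 = 0.2·π_1 + 0.05·π_2 + 0.2·π_3 + 0.35·π_4
Solving with the normalization constraint gives π = (0.3218, 0.2219, 0.2045, 0.2517).
So the stationary probability of Busy is 0.2219.

0.2219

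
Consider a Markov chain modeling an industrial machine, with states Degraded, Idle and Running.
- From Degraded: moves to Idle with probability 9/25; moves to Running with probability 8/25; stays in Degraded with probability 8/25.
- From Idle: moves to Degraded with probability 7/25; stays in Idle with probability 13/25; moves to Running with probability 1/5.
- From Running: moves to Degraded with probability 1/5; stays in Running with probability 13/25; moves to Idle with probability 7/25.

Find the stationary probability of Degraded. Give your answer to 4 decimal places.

0.2633

Let the stationary distribution be π with π = πP and π_1 + π_2 + π_3 = 1.
π_1 = 0.32·π_1 + 0.28·π_2 + 0.2·π_3
π_2 = 0.36·π_1 + 0.52·π_2 + 0.28·π_3
Solving with the normalization constraint gives π = (0.2633, 0.3961, 0.3406).
So the stationary probability of Degraded is 0.2633.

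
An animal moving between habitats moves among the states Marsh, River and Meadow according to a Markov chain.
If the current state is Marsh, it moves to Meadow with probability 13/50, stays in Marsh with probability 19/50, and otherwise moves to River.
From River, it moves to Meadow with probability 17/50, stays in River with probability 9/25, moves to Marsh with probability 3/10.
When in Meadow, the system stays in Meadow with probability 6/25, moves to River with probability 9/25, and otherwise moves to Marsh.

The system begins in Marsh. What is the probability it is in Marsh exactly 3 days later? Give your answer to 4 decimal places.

Propagate the distribution vector 3 days from Marsh.
After 0 days: (1.0000, 0.0000, 0.0000)
After 1 day: (0.3800, 0.3600, 0.2600)
After 2 days: (0.3564, 0.3600, 0.2836)
After 3 days: (0.3569, 0.3600, 0.2831)
P(in Marsh after 3 days) = 0.3569

0.3569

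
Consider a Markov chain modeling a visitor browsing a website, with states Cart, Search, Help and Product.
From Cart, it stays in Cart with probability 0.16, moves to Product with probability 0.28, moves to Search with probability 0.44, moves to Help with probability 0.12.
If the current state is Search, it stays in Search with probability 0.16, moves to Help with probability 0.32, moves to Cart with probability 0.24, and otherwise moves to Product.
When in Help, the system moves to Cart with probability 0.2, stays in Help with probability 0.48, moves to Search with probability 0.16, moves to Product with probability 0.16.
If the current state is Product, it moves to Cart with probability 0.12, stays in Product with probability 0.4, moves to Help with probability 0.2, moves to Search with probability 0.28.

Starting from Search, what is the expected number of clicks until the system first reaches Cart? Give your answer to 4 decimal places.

Let t(s) be the expected number of clicks to first reach Cart from state s, with t(Cart) = 0. Conditioning on the first click:
t(Search) = 1 + 0.16·t(Search) + 0.32·t(Help) + 0.28·t(Product)
t(Help) = 1 + 0.16·t(Search) + 0.48·t(Help) + 0.16·t(Product)
t(Product) = 1 + 0.28·t(Search) + 0.2·t(Help) + 0.4·t(Product)
Solving: t(Search) = 5.1618, t(Help) = 5.3099, t(Product) = 5.8455.
Expected clicks from Search to Cart: 5.1618.

5.1618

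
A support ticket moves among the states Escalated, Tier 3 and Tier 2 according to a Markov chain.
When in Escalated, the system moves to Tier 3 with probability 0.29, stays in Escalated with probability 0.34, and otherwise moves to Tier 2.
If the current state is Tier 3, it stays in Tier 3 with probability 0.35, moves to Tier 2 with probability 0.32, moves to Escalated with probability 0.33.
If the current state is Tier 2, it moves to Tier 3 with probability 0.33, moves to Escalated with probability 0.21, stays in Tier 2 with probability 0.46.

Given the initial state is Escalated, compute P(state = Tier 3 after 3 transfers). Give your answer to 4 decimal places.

0.3249

Propagate the distribution vector 3 transfers from Escalated.
After 0 transfers: (1.0000, 0.0000, 0.0000)
After 1 transfer: (0.3400, 0.2900, 0.3700)
After 2 transfers: (0.2890, 0.3222, 0.3888)
After 3 transfers: (0.2862, 0.3249, 0.3889)
P(in Tier 3 after 3 transfers) = 0.3249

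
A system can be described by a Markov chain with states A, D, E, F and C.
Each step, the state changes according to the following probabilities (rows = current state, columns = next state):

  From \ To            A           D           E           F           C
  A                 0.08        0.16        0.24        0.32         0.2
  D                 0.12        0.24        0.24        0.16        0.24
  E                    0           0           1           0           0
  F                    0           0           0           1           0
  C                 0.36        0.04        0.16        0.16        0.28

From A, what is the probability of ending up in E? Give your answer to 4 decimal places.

Let h(s) be the probability of absorption at E starting from transient state s. Then h(E) = 1 and h(F) = 0. By first-step analysis:
h(A) = 0.08·h(A) + 0.16·h(D) + 0.24·1 + 0.32·0 + 0.2·h(C)
h(D) = 0.12·h(A) + 0.24·h(D) + 0.24·1 + 0.16·0 + 0.24·h(C)
h(C) = 0.36·h(A) + 0.04·h(D) + 0.16·1 + 0.16·0 + 0.28·h(C)
Solving: h(A) = 0.4597, h(D) = 0.5406, h(C) = 0.4821.
Starting from A, the probability is 0.4597.

0.4597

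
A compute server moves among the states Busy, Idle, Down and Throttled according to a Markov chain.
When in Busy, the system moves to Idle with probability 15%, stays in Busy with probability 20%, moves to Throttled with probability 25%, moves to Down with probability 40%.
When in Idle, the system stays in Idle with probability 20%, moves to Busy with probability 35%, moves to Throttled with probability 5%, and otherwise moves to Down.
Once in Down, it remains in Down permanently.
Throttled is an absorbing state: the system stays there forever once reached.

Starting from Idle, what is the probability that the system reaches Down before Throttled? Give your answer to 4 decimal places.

Let h(s) be the probability of absorption at Down starting from transient state s. Then h(Down) = 1 and h(Throttled) = 0. By first-step analysis:
h(Busy) = 0.2·h(Busy) + 0.15·h(Idle) + 0.4·1 + 0.25·0
h(Idle) = 0.35·h(Busy) + 0.2·h(Idle) + 0.4·1 + 0.05·0
Solving: h(Busy) = 0.6468, h(Idle) = 0.7830.
Starting from Idle, the probability is 0.7830.

0.7830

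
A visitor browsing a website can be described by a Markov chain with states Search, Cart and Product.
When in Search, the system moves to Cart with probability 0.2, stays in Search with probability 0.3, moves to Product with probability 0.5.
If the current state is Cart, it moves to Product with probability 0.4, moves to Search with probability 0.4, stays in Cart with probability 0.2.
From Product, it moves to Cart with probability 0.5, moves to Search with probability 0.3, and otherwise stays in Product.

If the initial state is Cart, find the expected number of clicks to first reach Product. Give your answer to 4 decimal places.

2.2917

Let t(s) be the expected number of clicks to first reach Product from state s, with t(Product) = 0. Conditioning on the first click:
t(Search) = 1 + 0.3·t(Search) + 0.2·t(Cart)
t(Cart) = 1 + 0.4·t(Search) + 0.2·t(Cart)
Solving: t(Search) = 2.0833, t(Cart) = 2.2917.
Expected clicks from Cart to Product: 2.2917.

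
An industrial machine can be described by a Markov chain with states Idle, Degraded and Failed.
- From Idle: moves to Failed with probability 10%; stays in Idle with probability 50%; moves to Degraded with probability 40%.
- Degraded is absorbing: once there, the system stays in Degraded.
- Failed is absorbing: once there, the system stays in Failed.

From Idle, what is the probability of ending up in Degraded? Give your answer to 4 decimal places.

0.8000

Let h(s) be the probability of absorption at Degraded starting from transient state s. Then h(Degraded) = 1 and h(Failed) = 0. By first-step analysis:
h(Idle) = 0.5·h(Idle) + 0.4·1 + 0.1·0
Solving: h(Idle) = 0.8000.
Starting from Idle, the probability is 0.8000.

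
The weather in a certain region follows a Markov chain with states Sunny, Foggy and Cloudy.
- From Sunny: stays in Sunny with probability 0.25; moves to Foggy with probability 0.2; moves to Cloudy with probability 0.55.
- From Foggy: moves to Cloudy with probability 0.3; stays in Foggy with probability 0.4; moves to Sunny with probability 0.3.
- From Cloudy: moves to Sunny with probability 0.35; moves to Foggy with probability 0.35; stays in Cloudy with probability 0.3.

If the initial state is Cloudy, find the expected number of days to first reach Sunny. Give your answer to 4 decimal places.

3.0159

Let t(s) be the expected number of days to first reach Sunny from state s, with t(Sunny) = 0. Conditioning on the first day:
t(Foggy) = 1 + 0.4·t(Foggy) + 0.3·t(Cloudy)
t(Cloudy) = 1 + 0.35·t(Foggy) + 0.3·t(Cloudy)
Solving: t(Foggy) = 3.1746, t(Cloudy) = 3.0159.
Expected days from Cloudy to Sunny: 3.0159.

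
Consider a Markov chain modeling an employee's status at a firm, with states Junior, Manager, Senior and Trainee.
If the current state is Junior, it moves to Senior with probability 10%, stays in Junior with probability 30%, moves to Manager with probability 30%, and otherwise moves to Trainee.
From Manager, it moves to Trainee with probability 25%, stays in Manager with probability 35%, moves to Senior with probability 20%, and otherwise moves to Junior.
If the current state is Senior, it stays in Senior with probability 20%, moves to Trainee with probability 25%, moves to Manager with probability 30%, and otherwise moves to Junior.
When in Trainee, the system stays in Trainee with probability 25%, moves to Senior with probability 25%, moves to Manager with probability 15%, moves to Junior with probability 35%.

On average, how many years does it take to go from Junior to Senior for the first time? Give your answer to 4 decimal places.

Let t(s) be the expected number of years to first reach Senior from state s, with t(Senior) = 0. Conditioning on the first year:
t(Junior) = 1 + 0.3·t(Junior) + 0.3·t(Manager) + 0.3·t(Trainee)
t(Manager) = 1 + 0.2·t(Junior) + 0.35·t(Manager) + 0.25·t(Trainee)
t(Trainee) = 1 + 0.35·t(Junior) + 0.15·t(Manager) + 0.25·t(Trainee)
Solving: t(Junior) = 5.9459, t(Manager) = 5.3604, t(Trainee) = 5.1802.
Expected years from Junior to Senior: 5.9459.

5.9459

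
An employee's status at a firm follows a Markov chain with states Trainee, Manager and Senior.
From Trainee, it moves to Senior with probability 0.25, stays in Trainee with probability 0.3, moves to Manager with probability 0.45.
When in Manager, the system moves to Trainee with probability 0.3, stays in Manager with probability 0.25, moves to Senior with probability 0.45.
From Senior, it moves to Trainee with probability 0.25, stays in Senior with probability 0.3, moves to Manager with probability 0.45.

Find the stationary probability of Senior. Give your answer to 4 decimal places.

0.3421

Let the stationary distribution be π with π = πP and π_1 + π_2 + π_3 = 1.
π_1 = 0.3·π_1 + 0.3·π_2 + 0.25·π_3
π_2 = 0.45·π_1 + 0.25·π_2 + 0.45·π_3
Solving with the normalization constraint gives π = (0.2829, 0.3750, 0.3421).
So the stationary probability of Senior is 0.3421.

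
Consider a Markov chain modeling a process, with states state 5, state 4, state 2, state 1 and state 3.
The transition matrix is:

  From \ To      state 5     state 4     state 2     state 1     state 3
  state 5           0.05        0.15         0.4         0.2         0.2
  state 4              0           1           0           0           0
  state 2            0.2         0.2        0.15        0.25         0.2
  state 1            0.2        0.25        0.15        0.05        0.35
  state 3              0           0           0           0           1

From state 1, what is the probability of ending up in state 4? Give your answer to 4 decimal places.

0.4305

Let h(s) be the probability of absorption at state 4 starting from transient state s. Then h(state 4) = 1 and h(state 3) = 0. By first-step analysis:
h(state 5) = 0.05·h(state 5) + 0.15·1 + 0.4·h(state 2) + 0.2·h(state 1) + 0.2·0
h(state 2) = 0.2·h(state 5) + 0.2·1 + 0.15·h(state 2) + 0.25·h(state 1) + 0.2·0
h(state 1) = 0.2·h(state 5) + 0.25·1 + 0.15·h(state 2) + 0.05·h(state 1) + 0.35·0
Solving: h(state 5) = 0.4450, h(state 2) = 0.4666, h(state 1) = 0.4305.
Starting from state 1, the probability is 0.4305.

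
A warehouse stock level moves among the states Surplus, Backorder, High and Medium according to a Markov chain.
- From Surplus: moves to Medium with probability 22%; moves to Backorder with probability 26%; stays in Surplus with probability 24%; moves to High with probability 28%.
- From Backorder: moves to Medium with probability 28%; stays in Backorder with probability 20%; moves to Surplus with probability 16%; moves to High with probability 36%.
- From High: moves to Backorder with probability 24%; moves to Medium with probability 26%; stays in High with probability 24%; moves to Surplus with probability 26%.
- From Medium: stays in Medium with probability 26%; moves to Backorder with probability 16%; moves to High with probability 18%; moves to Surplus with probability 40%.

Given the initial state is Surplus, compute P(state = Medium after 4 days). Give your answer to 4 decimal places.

Propagate the distribution vector 4 days from Surplus.
After 0 days: (1.0000, 0.0000, 0.0000, 0.0000)
After 1 day: (0.2400, 0.2600, 0.2800, 0.2200)
After 2 days: (0.2600, 0.2168, 0.2676, 0.2556)
After 3 days: (0.2689, 0.2161, 0.2611, 0.2539)
After 4 days: (0.2686, 0.2164, 0.2614, 0.2536)
P(in Medium after 4 days) = 0.2536

0.2536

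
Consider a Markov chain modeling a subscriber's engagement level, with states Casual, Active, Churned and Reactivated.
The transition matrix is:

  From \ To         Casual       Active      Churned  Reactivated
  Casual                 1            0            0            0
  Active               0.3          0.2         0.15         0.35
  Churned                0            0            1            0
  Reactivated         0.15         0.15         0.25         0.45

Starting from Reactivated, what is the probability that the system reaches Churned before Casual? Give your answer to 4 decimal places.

Let h(s) be the probability of absorption at Churned starting from transient state s. Then h(Churned) = 1 and h(Casual) = 0. By first-step analysis:
h(Active) = 0.3·0 + 0.2·h(Active) + 0.15·1 + 0.35·h(Reactivated)
h(Reactivated) = 0.15·0 + 0.15·h(Active) + 0.25·1 + 0.45·h(Reactivated)
Solving: h(Active) = 0.4387, h(Reactivated) = 0.5742.
Starting from Reactivated, the probability is 0.5742.

0.5742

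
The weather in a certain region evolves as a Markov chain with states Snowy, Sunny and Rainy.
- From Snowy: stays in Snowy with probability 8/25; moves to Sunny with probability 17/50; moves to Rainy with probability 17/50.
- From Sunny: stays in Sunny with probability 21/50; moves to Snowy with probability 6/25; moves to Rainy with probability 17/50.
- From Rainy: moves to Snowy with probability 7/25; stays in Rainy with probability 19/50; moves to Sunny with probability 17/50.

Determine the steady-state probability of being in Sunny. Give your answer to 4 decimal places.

Let the stationary distribution be π with π = πP and π_1 + π_2 + π_3 = 1.
π_1 = 0.32·π_1 + 0.24·π_2 + 0.28·π_3
π_2 = 0.34·π_1 + 0.42·π_2 + 0.34·π_3
Solving with the normalization constraint gives π = (0.2763, 0.3696, 0.3542).
So the stationary probability of Sunny is 0.3696.

0.3696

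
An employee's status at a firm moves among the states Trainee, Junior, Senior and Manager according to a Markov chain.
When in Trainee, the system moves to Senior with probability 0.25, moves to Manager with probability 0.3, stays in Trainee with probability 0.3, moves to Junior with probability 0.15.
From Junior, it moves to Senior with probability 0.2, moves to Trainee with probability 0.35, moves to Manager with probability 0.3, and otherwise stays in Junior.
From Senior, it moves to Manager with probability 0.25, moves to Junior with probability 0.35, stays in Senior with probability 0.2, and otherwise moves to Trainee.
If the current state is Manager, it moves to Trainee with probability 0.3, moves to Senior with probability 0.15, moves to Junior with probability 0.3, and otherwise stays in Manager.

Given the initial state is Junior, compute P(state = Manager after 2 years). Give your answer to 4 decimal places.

Propagate the distribution vector 2 years from Junior.
After 0 years: (0.0000, 1.0000, 0.0000, 0.0000)
After 1 year: (0.3500, 0.1500, 0.2000, 0.3000)
After 2 years: (0.2875, 0.2350, 0.2025, 0.2750)
P(in Manager after 2 years) = 0.2750

0.2750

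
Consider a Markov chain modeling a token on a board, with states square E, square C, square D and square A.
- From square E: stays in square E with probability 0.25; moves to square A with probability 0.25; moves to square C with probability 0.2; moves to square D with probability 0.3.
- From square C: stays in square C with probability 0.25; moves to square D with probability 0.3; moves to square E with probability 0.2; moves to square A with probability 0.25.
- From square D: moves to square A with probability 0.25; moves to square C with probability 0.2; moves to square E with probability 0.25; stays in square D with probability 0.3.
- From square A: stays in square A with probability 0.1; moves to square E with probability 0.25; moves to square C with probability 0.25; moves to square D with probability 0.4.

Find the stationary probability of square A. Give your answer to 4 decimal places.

Let the stationary distribution be π with π = πP and π_1 + π_2 + π_3 + π_4 = 1.
π_1 = 0.25·π_1 + 0.2·π_2 + 0.25·π_3 + 0.25·π_4
π_2 = 0.2·π_1 + 0.25·π_2 + 0.2·π_3 + 0.25·π_4
π_3 = 0.3·π_1 + 0.3·π_2 + 0.3·π_3 + 0.4·π_4
Solving with the normalization constraint gives π = (0.2389, 0.2220, 0.3217, 0.2174).
So the stationary probability of square A is 0.2174.

0.2174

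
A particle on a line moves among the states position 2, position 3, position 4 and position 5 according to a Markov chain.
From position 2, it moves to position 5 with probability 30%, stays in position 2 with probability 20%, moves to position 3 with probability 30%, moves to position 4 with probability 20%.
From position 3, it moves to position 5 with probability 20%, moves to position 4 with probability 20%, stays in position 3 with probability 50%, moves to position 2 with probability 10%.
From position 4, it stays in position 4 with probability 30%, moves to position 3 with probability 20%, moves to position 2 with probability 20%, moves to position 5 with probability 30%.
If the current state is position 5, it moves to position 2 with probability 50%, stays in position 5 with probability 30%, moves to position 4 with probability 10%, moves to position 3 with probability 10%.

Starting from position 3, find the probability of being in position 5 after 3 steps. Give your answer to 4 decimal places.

Propagate the distribution vector 3 steps from position 3.
After 0 steps: (0.0000, 1.0000, 0.0000, 0.0000)
After 1 step: (0.1000, 0.5000, 0.2000, 0.2000)
After 2 steps: (0.2100, 0.3400, 0.2000, 0.2500)
After 3 steps: (0.2410, 0.2980, 0.1950, 0.2660)
P(in position 5 after 3 steps) = 0.2660

0.2660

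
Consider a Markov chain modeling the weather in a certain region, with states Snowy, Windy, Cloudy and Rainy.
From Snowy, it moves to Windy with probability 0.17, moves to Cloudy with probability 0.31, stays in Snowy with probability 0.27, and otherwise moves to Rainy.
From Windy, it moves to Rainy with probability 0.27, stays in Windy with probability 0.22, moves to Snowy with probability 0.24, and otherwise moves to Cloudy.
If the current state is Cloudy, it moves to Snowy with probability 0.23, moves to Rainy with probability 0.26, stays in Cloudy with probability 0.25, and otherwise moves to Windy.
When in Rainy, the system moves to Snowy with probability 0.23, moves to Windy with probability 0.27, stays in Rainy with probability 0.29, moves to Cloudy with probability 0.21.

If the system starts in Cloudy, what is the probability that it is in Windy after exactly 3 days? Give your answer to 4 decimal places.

Propagate the distribution vector 3 days from Cloudy.
After 0 days: (0.0000, 0.0000, 1.0000, 0.0000)
After 1 day: (0.2300, 0.2600, 0.2500, 0.2600)
After 2 days: (0.2418, 0.2315, 0.2586, 0.2681)
After 3 days: (0.2420, 0.2317, 0.2584, 0.2679)
P(in Windy after 3 days) = 0.2317

0.2317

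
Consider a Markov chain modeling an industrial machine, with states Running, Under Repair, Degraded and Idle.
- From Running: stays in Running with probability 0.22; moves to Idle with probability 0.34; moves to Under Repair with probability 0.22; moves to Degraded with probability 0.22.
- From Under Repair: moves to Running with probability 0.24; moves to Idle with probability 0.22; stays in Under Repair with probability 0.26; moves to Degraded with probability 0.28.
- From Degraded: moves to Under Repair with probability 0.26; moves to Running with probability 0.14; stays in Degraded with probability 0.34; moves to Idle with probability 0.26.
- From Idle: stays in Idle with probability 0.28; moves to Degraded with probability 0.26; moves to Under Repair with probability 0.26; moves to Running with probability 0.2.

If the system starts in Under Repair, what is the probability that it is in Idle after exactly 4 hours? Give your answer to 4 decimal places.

0.2711

Propagate the distribution vector 4 hours from Under Repair.
After 0 hours: (0.0000, 1.0000, 0.0000, 0.0000)
After 1 hour: (0.2400, 0.2600, 0.2800, 0.2200)
After 2 hours: (0.1984, 0.2504, 0.2780, 0.2732)
After 3 hours: (0.1973, 0.2521, 0.2793, 0.2713)
After 4 hours: (0.1973, 0.2521, 0.2795, 0.2711)
P(in Idle after 4 hours) = 0.2711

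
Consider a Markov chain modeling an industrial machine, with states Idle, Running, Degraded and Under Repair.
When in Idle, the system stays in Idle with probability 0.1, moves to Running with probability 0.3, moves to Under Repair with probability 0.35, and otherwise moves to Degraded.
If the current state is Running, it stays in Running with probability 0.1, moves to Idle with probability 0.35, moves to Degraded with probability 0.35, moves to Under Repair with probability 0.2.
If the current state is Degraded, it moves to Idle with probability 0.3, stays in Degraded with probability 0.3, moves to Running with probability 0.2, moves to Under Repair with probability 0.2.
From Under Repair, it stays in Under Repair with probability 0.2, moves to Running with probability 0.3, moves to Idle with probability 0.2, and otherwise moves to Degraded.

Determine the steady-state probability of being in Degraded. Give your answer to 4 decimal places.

Let the stationary distribution be π with π = πP and π_1 + π_2 + π_3 + π_4 = 1.
π_1 = 0.1·π_1 + 0.35·π_2 + 0.3·π_3 + 0.2·π_4
π_2 = 0.3·π_1 + 0.1·π_2 + 0.2·π_3 + 0.3·π_4
π_3 = 0.25·π_1 + 0.35·π_2 + 0.3·π_3 + 0.3·π_4
Solving with the normalization constraint gives π = (0.2397, 0.2251, 0.2993, 0.2360).
So the stationary probability of Degraded is 0.2993.

0.2993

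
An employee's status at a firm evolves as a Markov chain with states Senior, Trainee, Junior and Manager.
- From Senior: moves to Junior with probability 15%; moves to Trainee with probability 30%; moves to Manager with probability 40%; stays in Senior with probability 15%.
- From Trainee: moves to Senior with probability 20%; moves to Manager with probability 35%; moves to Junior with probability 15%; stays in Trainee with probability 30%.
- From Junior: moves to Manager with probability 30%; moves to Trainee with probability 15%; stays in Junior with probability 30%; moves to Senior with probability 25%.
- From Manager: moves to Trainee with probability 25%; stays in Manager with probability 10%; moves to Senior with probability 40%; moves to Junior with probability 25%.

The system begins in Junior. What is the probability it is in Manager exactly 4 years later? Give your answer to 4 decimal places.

Propagate the distribution vector 4 years from Junior.
After 0 years: (0.0000, 0.0000, 1.0000, 0.0000)
After 1 year: (0.2500, 0.1500, 0.3000, 0.3000)
After 2 years: (0.2625, 0.2400, 0.2250, 0.2725)
After 3 years: (0.2526, 0.2526, 0.2110, 0.2838)
After 4 years: (0.2547, 0.2542, 0.2100, 0.2811)
P(in Manager after 4 years) = 0.2811

0.2811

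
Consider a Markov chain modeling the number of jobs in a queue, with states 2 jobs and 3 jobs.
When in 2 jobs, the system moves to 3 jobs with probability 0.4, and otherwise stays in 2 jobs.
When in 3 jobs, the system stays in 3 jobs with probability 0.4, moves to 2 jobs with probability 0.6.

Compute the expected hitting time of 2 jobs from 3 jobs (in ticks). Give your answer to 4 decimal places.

1.6667

Let t(s) be the expected number of ticks to first reach 2 jobs from state s, with t(2 jobs) = 0. Conditioning on the first tick:
t(3 jobs) = 1 + 0.4·t(3 jobs)
Solving: t(3 jobs) = 1.6667.
Expected ticks from 3 jobs to 2 jobs: 1.6667.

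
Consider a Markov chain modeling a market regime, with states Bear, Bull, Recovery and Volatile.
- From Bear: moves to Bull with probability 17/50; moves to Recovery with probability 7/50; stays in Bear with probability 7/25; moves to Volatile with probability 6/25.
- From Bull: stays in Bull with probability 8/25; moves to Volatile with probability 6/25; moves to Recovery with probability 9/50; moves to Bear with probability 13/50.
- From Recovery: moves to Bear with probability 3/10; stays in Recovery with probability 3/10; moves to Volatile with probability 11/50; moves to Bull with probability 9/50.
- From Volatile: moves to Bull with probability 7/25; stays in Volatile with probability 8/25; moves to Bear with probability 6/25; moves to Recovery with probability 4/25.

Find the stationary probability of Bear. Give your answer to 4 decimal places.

Let the stationary distribution be π with π = πP and π_1 + π_2 + π_3 + π_4 = 1.
π_1 = 0.28·π_1 + 0.26·π_2 + 0.3·π_3 + 0.24·π_4
π_2 = 0.34·π_1 + 0.32·π_2 + 0.18·π_3 + 0.28·π_4
π_3 = 0.14·π_1 + 0.18·π_2 + 0.3·π_3 + 0.16·π_4
Solving with the normalization constraint gives π = (0.2677, 0.2890, 0.1865, 0.2568).
So the stationary probability of Bear is 0.2677.

0.2677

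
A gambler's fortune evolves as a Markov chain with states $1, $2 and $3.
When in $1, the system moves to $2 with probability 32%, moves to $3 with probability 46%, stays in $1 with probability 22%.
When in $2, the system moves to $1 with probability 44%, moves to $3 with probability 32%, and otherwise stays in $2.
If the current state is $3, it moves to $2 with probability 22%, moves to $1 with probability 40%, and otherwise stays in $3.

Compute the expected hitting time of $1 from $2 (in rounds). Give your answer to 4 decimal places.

Let t(s) be the expected number of rounds to first reach $1 from state s, with t($1) = 0. Conditioning on the first round:
t($2) = 1 + 0.24·t($2) + 0.32·t($3)
t($3) = 1 + 0.22·t($2) + 0.38·t($3)
Solving: t($2) = 2.3453, t($3) = 2.4451.
Expected rounds from $2 to $1: 2.3453.

2.3453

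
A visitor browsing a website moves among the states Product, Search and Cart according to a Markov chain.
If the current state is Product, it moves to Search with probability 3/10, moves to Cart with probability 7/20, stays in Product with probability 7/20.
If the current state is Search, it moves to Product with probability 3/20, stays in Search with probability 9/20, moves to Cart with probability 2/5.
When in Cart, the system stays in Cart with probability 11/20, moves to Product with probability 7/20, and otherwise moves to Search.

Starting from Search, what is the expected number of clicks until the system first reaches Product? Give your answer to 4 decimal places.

Let t(s) be the expected number of clicks to first reach Product from state s, with t(Product) = 0. Conditioning on the first click:
t(Search) = 1 + 0.45·t(Search) + 0.4·t(Cart)
t(Cart) = 1 + 0.1·t(Search) + 0.55·t(Cart)
Solving: t(Search) = 4.0964, t(Cart) = 3.1325.
Expected clicks from Search to Product: 4.0964.

4.0964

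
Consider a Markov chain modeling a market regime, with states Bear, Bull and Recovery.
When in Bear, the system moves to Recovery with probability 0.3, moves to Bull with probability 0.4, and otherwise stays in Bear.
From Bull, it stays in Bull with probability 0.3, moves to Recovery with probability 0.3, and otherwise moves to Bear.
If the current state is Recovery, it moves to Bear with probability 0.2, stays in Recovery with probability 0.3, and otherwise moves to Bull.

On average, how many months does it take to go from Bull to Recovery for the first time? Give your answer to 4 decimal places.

3.3333

Let t(s) be the expected number of months to first reach Recovery from state s, with t(Recovery) = 0. Conditioning on the first month:
t(Bear) = 1 + 0.3·t(Bear) + 0.4·t(Bull)
t(Bull) = 1 + 0.4·t(Bear) + 0.3·t(Bull)
Solving: t(Bear) = 3.3333, t(Bull) = 3.3333.
Expected months from Bull to Recovery: 3.3333.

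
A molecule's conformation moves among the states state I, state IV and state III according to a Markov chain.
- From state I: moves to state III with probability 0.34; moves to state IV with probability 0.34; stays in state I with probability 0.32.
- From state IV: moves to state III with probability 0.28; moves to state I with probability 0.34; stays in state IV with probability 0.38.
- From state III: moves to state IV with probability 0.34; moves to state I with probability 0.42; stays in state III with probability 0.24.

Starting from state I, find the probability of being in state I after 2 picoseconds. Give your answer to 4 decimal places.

Sum over the intermediate state after 1 picosecond:
P = P(state I→state I)·P(state I→state I) + P(state I→state IV)·P(state IV→state I) + P(state I→state III)·P(state III→state I)
  = 0.32×0.32 + 0.34×0.34 + 0.34×0.42
  = 0.1024 + 0.1156 + 0.1428 = 0.3608

0.3608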